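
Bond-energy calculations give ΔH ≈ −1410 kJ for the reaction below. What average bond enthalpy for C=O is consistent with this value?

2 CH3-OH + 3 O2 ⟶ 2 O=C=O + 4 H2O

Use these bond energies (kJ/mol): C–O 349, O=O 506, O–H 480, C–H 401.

D(C=O) ≈ 788 kJ/mol

Let D be the C=O bond energy.
Σ(broken) = 6×401 + 2×349 + 2×480 + 3×506 = 5582
Σ(formed) = 4×D + 8×480 = 3840 + 4D
ΔH = Σ(broken) − Σ(formed) = (5582) − (3840 + 4D) = +1742 − 4D
Setting this equal to −1410 kJ gives 4D = 3152, so D = 788 kJ/mol.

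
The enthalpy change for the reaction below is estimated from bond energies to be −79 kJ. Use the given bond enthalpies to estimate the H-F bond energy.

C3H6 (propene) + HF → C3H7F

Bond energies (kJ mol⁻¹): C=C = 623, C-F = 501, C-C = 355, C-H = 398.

D(H-F) ≈ 552 kJ/mol

Let D be the H-F bond energy.
Σ(broken) = 1×355 + 6×398 + 1×623 + 1×D = 3366 + D
Σ(formed) = 2×355 + 1×501 + 7×398 = 3997
ΔH = Σ(broken) − Σ(formed) = (3366 + D) − (3997) = −631 + D
Setting this equal to −79 kJ gives D = 552 kJ/mol.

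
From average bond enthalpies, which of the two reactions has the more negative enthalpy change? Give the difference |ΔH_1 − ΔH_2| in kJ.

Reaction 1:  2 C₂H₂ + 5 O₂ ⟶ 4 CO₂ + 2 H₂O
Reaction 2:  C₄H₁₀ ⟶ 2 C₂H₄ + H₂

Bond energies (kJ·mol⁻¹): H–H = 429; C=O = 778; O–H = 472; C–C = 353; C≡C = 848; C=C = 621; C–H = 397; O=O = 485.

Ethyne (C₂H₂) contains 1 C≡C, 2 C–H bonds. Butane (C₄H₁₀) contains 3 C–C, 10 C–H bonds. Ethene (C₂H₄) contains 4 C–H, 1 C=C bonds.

Reaction 1, by 2585 kJ

Reaction 1:
  Bonds broken (reactants):
    C≡C: 2 × 848 = 1696
    C–H: 4 × 397 = 1588
    O=O: 5 × 485 = 2425
    Σ(broken) = 5709 kJ
  Bonds formed (products):
    C=O: 8 × 778 = 6224
    O–H: 4 × 472 = 1888
    Σ(formed) = 8112 kJ
  ΔH_1 = 5709 − 8112 = −2403 kJ
Reaction 2:
  Bonds broken (reactants):
    C–C: 3 × 353 = 1059
    C–H: 10 × 397 = 3970
    Σ(broken) = 5029 kJ
  Bonds formed (products):
    C–H: 8 × 397 = 3176
    C=C: 2 × 621 = 1242
    H–H: 1 × 429 = 429
    Σ(formed) = 4847 kJ
  ΔH_2 = 5029 − 4847 = +182 kJ
ΔH_1 − ΔH_2 = −2585 kJ, so reaction 1 has the more negative ΔH; |ΔH_1 − ΔH_2| = 2585 kJ.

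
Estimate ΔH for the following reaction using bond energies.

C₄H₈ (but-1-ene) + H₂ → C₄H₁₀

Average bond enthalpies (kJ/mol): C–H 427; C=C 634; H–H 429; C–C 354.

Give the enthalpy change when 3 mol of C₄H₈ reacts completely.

ΔH = −435 kJ

Bonds broken (reactants):
  C–C: 2 × 354 = 708
  C–H: 8 × 427 = 3416
  C=C: 1 × 634 = 634
  H–H: 1 × 429 = 429
  Σ(broken) = 5187 kJ
Bonds formed (products):
  C–C: 3 × 354 = 1062
  C–H: 10 × 427 = 4270
  Σ(formed) = 5332 kJ
ΔH = Σ(broken) − Σ(formed) = 5187 − 5332 = −145 kJ
For 3× the reaction as written: 3 × (−145) = −435 kJ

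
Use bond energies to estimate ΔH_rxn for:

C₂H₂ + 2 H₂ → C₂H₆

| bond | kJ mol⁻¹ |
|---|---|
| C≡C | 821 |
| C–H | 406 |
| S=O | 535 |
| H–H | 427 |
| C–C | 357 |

ΔH ≈ −306 kJ

Bonds broken (reactants):
  C≡C: 1 × 821 = 821
  C–H: 2 × 406 = 812
  H–H: 2 × 427 = 854
  Σ(broken) = 2487 kJ
Bonds formed (products):
  C–C: 1 × 357 = 357
  C–H: 6 × 406 = 2436
  Σ(formed) = 2793 kJ
ΔH = Σ(broken) − Σ(formed) = 2487 − 2793 = −306 kJ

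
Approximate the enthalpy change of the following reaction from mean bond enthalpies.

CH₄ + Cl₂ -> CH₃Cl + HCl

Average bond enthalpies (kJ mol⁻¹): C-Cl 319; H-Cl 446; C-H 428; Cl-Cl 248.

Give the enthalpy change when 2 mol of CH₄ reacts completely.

ΔH = −178 kJ

Bonds broken (reactants):
  C-H: 4 × 428 = 1712
  Cl-Cl: 1 × 248 = 248
  Σ(broken) = 1960 kJ
Bonds formed (products):
  C-Cl: 1 × 319 = 319
  C-H: 3 × 428 = 1284
  H-Cl: 1 × 446 = 446
  Σ(formed) = 2049 kJ
ΔH = Σ(broken) − Σ(formed) = 1960 − 2049 = −89 kJ
For 2× the reaction as written: 2 × (−89) = −178 kJ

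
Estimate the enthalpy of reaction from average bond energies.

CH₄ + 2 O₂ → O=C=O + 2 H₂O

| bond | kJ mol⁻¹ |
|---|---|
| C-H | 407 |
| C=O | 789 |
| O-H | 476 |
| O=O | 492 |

ΔH ≈ −870 kJ

Bonds broken (reactants):
  C-H: 4 × 407 = 1628
  O=O: 2 × 492 = 984
  Σ(broken) = 2612 kJ
Bonds formed (products):
  C=O: 2 × 789 = 1578
  O-H: 4 × 476 = 1904
  Σ(formed) = 3482 kJ
ΔH = Σ(broken) − Σ(formed) = 2612 − 3482 = −870 kJ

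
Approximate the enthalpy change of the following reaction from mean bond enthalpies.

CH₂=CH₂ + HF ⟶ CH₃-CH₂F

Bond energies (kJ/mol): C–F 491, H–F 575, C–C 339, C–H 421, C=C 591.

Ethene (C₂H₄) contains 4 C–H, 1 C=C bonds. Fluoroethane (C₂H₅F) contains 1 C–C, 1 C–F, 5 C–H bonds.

ΔH ≈ −85 kJ

Bonds broken (reactants):
  C–H: 4 × 421 = 1684
  C=C: 1 × 591 = 591
  H–F: 1 × 575 = 575
  Σ(broken) = 2850 kJ
Bonds formed (products):
  C–C: 1 × 339 = 339
  C–F: 1 × 491 = 491
  C–H: 5 × 421 = 2105
  Σ(formed) = 2935 kJ
ΔH = Σ(broken) − Σ(formed) = 2850 − 2935 = −85 kJ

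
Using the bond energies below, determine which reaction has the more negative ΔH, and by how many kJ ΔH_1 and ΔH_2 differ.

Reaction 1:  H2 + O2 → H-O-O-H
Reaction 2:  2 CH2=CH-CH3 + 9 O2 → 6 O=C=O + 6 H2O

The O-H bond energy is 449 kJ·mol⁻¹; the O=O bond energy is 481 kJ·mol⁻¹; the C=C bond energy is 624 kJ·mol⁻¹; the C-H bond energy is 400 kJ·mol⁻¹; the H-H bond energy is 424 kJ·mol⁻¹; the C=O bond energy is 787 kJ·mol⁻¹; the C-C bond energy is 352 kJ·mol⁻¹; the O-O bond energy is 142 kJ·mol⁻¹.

Reaction 2, by 3616 kJ

Reaction 1:
  Bonds broken (reactants):
    H-H: 1 × 424 = 424
    O=O: 1 × 481 = 481
    Σ(broken) = 905 kJ
  Bonds formed (products):
    O-H: 2 × 449 = 898
    O-O: 1 × 142 = 142
    Σ(formed) = 1040 kJ
  ΔH_1 = 905 − 1040 = −135 kJ
Reaction 2:
  Bonds broken (reactants):
    C-C: 2 × 352 = 704
    C-H: 12 × 400 = 4800
    C=C: 2 × 624 = 1248
    O=O: 9 × 481 = 4329
    Σ(broken) = 11081 kJ
  Bonds formed (products):
    C=O: 12 × 787 = 9444
    O-H: 12 × 449 = 5388
    Σ(formed) = 14832 kJ
  ΔH_2 = 11081 − 14832 = −3751 kJ
ΔH_1 − ΔH_2 = +3616 kJ, so reaction 2 has the more negative ΔH; |ΔH_1 − ΔH_2| = 3616 kJ.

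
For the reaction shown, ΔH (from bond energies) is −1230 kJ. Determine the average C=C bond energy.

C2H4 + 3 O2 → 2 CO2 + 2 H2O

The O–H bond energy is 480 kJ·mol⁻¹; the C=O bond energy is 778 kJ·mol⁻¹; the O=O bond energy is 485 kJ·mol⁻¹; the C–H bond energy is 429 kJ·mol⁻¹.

D(C=C) ≈ 631 kJ/mol

Let D be the C=C bond energy.
Σ(broken) = 4×429 + 1×D + 3×485 = 3171 + D
Σ(formed) = 4×778 + 4×480 = 5032
ΔH = Σ(broken) − Σ(formed) = (3171 + D) − (5032) = −1861 + D
Setting this equal to −1230 kJ gives D = 631 kJ/mol.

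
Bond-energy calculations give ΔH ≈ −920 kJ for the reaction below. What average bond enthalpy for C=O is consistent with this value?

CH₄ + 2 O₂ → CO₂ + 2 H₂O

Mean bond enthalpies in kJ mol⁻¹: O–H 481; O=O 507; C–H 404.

Let D be the C=O bond energy.
Σ(broken) = 4×404 + 2×507 = 2630
Σ(formed) = 2×D + 4×481 = 1924 + 2D
ΔH = Σ(broken) − Σ(formed) = (2630) − (1924 + 2D) = +706 − 2D
Setting this equal to −920 kJ gives 2D = 1626, so D = 813 kJ/mol.

D(C=O) ≈ 813 kJ/mol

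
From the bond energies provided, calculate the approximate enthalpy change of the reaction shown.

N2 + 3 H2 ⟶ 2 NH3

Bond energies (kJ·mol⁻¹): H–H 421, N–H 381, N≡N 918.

ΔH ≈ −105 kJ

Bonds broken (reactants):
  H–H: 3 × 421 = 1263
  N≡N: 1 × 918 = 918
  Σ(broken) = 2181 kJ
Bonds formed (products):
  N–H: 6 × 381 = 2286
  Σ(formed) = 2286 kJ
ΔH = Σ(broken) − Σ(formed) = 2181 − 2286 = −105 kJ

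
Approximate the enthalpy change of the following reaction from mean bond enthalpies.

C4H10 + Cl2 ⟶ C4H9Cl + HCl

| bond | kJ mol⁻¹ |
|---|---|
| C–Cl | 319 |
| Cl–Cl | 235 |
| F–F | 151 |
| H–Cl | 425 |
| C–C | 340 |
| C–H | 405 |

ΔH ≈ −104 kJ

Bonds broken (reactants):
  C–C: 3 × 340 = 1020
  C–H: 10 × 405 = 4050
  Cl–Cl: 1 × 235 = 235
  Σ(broken) = 5305 kJ
Bonds formed (products):
  C–C: 3 × 340 = 1020
  C–Cl: 1 × 319 = 319
  C–H: 9 × 405 = 3645
  H–Cl: 1 × 425 = 425
  Σ(formed) = 5409 kJ
ΔH = Σ(broken) − Σ(formed) = 5305 − 5409 = −104 kJ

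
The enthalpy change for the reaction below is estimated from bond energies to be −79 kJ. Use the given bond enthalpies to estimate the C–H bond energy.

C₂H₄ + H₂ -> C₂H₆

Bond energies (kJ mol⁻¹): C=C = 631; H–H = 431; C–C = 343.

Let D be the C–H bond energy.
Σ(broken) = 4×D + 1×631 + 1×431 = 1062 + 4D
Σ(formed) = 1×343 + 6×D = 343 + 6D
ΔH = Σ(broken) − Σ(formed) = (1062 + 4D) − (343 + 6D) = +719 − 2D
Setting this equal to −79 kJ gives 2D = 798, so D = 399 kJ/mol.

D(C–H) ≈ 399 kJ/mol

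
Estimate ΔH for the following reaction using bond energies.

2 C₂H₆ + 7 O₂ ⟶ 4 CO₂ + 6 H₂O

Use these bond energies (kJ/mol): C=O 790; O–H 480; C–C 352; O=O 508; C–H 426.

ΔH ≈ −2708 kJ

Bonds broken (reactants):
  C–C: 2 × 352 = 704
  C–H: 12 × 426 = 5112
  O=O: 7 × 508 = 3556
  Σ(broken) = 9372 kJ
Bonds formed (products):
  C=O: 8 × 790 = 6320
  O–H: 12 × 480 = 5760
  Σ(formed) = 12080 kJ
ΔH = Σ(broken) − Σ(formed) = 9372 − 12080 = −2708 kJ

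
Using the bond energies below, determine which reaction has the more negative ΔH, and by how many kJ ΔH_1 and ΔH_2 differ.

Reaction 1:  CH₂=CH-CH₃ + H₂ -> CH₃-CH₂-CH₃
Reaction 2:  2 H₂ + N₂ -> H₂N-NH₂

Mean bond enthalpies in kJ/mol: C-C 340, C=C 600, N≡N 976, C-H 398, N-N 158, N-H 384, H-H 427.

Reaction 1:
  Bonds broken (reactants):
    C-C: 1 × 340 = 340
    C-H: 6 × 398 = 2388
    C=C: 1 × 600 = 600
    H-H: 1 × 427 = 427
    Σ(broken) = 3755 kJ
  Bonds formed (products):
    C-C: 2 × 340 = 680
    C-H: 8 × 398 = 3184
    Σ(formed) = 3864 kJ
  ΔH_1 = 3755 − 3864 = −109 kJ
Reaction 2:
  Bonds broken (reactants):
    H-H: 2 × 427 = 854
    N≡N: 1 × 976 = 976
    Σ(broken) = 1830 kJ
  Bonds formed (products):
    N-H: 4 × 384 = 1536
    N-N: 1 × 158 = 158
    Σ(formed) = 1694 kJ
  ΔH_2 = 1830 − 1694 = +136 kJ
ΔH_1 − ΔH_2 = −245 kJ, so reaction 1 has the more negative ΔH; |ΔH_1 − ΔH_2| = 245 kJ.

Reaction 1, by 245 kJ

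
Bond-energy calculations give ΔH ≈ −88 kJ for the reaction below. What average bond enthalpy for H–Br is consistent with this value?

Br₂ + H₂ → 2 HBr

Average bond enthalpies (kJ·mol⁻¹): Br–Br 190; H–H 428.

Let D be the H–Br bond energy.
Σ(broken) = 1×190 + 1×428 = 618
Σ(formed) = 2×D = 2D
ΔH = Σ(broken) − Σ(formed) = (618) − (2D) = +618 − 2D
Setting this equal to −88 kJ gives 2D = 706, so D = 353 kJ/mol.

D(H–Br) ≈ 353 kJ/mol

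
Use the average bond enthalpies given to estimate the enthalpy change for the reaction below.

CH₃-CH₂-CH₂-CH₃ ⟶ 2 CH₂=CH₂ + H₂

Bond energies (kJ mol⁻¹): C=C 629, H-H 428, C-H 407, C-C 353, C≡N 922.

ΔH ≈ +187 kJ

Bonds broken (reactants):
  C-C: 3 × 353 = 1059
  C-H: 10 × 407 = 4070
  Σ(broken) = 5129 kJ
Bonds formed (products):
  C-H: 8 × 407 = 3256
  C=C: 2 × 629 = 1258
  H-H: 1 × 428 = 428
  Σ(formed) = 4942 kJ
ΔH = Σ(broken) − Σ(formed) = 5129 − 4942 = +187 kJ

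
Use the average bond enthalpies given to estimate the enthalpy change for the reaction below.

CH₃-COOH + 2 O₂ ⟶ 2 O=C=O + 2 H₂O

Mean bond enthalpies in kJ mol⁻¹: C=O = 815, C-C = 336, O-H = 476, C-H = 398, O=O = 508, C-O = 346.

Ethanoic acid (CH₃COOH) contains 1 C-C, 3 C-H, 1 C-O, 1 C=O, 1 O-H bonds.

Bonds broken (reactants):
  C-C: 1 × 336 = 336
  C-H: 3 × 398 = 1194
  C-O: 1 × 346 = 346
  C=O: 1 × 815 = 815
  O-H: 1 × 476 = 476
  O=O: 2 × 508 = 1016
  Σ(broken) = 4183 kJ
Bonds formed (products):
  C=O: 4 × 815 = 3260
  O-H: 4 × 476 = 1904
  Σ(formed) = 5164 kJ
ΔH = Σ(broken) − Σ(formed) = 4183 − 5164 = −981 kJ

ΔH ≈ −981 kJ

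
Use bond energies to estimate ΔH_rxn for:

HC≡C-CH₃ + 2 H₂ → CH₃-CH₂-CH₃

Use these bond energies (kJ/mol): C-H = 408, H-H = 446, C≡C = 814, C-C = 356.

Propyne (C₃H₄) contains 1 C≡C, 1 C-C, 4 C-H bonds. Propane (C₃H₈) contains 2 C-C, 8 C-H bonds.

Bonds broken (reactants):
  C≡C: 1 × 814 = 814
  C-C: 1 × 356 = 356
  C-H: 4 × 408 = 1632
  H-H: 2 × 446 = 892
  Σ(broken) = 3694 kJ
Bonds formed (products):
  C-C: 2 × 356 = 712
  C-H: 8 × 408 = 3264
  Σ(formed) = 3976 kJ
ΔH = Σ(broken) − Σ(formed) = 3694 − 3976 = −282 kJ

ΔH ≈ −282 kJ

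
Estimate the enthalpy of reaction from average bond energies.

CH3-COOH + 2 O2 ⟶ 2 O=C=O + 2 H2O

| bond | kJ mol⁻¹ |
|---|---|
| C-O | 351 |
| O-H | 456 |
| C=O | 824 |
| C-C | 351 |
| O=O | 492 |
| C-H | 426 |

Bonds broken (reactants):
  C-C: 1 × 351 = 351
  C-H: 3 × 426 = 1278
  C-O: 1 × 351 = 351
  C=O: 1 × 824 = 824
  O-H: 1 × 456 = 456
  O=O: 2 × 492 = 984
  Σ(broken) = 4244 kJ
Bonds formed (products):
  C=O: 4 × 824 = 3296
  O-H: 4 × 456 = 1824
  Σ(formed) = 5120 kJ
ΔH = Σ(broken) − Σ(formed) = 4244 − 5120 = −876 kJ

ΔH ≈ −876 kJ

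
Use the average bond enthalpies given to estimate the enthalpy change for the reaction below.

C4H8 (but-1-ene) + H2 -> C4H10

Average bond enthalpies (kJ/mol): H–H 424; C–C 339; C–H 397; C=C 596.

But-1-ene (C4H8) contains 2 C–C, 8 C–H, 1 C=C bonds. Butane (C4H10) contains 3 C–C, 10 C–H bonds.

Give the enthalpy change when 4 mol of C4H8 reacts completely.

ΔH = −452 kJ

Bonds broken (reactants):
  C–C: 2 × 339 = 678
  C–H: 8 × 397 = 3176
  C=C: 1 × 596 = 596
  H–H: 1 × 424 = 424
  Σ(broken) = 4874 kJ
Bonds formed (products):
  C–C: 3 × 339 = 1017
  C–H: 10 × 397 = 3970
  Σ(formed) = 4987 kJ
ΔH = Σ(broken) − Σ(formed) = 4874 − 4987 = −113 kJ
For 4× the reaction as written: 4 × (−113) = −452 kJ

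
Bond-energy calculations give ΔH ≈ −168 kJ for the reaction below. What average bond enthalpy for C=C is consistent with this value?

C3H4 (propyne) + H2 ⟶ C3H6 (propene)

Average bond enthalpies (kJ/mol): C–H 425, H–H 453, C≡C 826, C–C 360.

Let D be the C=C bond energy.
Σ(broken) = 1×826 + 1×360 + 4×425 + 1×453 = 3339
Σ(formed) = 1×360 + 6×425 + 1×D = 2910 + D
ΔH = Σ(broken) − Σ(formed) = (3339) − (2910 + D) = +429 − D
Setting this equal to −168 kJ gives D = 597 kJ/mol.

D(C=C) ≈ 597 kJ/mol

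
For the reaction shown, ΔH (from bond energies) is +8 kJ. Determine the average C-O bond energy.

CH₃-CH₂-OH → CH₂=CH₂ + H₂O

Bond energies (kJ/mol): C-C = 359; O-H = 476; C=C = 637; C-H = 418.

D(C-O) ≈ 344 kJ/mol

Let D be the C-O bond energy.
Σ(broken) = 1×359 + 5×418 + 1×D + 1×476 = 2925 + D
Σ(formed) = 4×418 + 1×637 + 2×476 = 3261
ΔH = Σ(broken) − Σ(formed) = (2925 + D) − (3261) = −336 + D
Setting this equal to +8 kJ gives D = 344 kJ/mol.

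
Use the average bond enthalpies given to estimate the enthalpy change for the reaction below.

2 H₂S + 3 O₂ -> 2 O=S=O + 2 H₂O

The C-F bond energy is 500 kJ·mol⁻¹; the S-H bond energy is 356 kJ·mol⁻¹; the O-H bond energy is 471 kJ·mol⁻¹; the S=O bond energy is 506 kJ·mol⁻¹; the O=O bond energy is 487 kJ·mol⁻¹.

Bonds broken (reactants):
  O=O: 3 × 487 = 1461
  S-H: 4 × 356 = 1424
  Σ(broken) = 2885 kJ
Bonds formed (products):
  O-H: 4 × 471 = 1884
  S=O: 4 × 506 = 2024
  Σ(formed) = 3908 kJ
ΔH = Σ(broken) − Σ(formed) = 2885 − 3908 = −1023 kJ

ΔH ≈ −1023 kJ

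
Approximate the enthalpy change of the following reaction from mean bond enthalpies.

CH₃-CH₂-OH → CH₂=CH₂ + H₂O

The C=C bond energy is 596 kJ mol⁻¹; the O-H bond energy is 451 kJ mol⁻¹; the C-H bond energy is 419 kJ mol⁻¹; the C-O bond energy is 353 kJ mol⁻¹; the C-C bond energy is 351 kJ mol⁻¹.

ΔH ≈ +76 kJ

Bonds broken (reactants):
  C-C: 1 × 351 = 351
  C-H: 5 × 419 = 2095
  C-O: 1 × 353 = 353
  O-H: 1 × 451 = 451
  Σ(broken) = 3250 kJ
Bonds formed (products):
  C-H: 4 × 419 = 1676
  C=C: 1 × 596 = 596
  O-H: 2 × 451 = 902
  Σ(formed) = 3174 kJ
ΔH = Σ(broken) − Σ(formed) = 3250 − 3174 = +76 kJ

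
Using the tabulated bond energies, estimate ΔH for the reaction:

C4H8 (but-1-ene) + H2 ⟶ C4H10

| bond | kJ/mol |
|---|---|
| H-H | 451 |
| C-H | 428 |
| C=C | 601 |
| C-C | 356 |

Bonds broken (reactants):
  C-C: 2 × 356 = 712
  C-H: 8 × 428 = 3424
  C=C: 1 × 601 = 601
  H-H: 1 × 451 = 451
  Σ(broken) = 5188 kJ
Bonds formed (products):
  C-C: 3 × 356 = 1068
  C-H: 10 × 428 = 4280
  Σ(formed) = 5348 kJ
ΔH = Σ(broken) − Σ(formed) = 5188 − 5348 = −160 kJ

ΔH ≈ −160 kJ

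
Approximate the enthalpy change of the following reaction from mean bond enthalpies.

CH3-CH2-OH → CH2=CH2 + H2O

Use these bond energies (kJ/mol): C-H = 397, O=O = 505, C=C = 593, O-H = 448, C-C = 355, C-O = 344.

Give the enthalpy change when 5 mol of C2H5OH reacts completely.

ΔH = +275 kJ

Bonds broken (reactants):
  C-C: 1 × 355 = 355
  C-H: 5 × 397 = 1985
  C-O: 1 × 344 = 344
  O-H: 1 × 448 = 448
  Σ(broken) = 3132 kJ
Bonds formed (products):
  C-H: 4 × 397 = 1588
  C=C: 1 × 593 = 593
  O-H: 2 × 448 = 896
  Σ(formed) = 3077 kJ
ΔH = Σ(broken) − Σ(formed) = 3132 − 3077 = +55 kJ
For 5× the reaction as written: 5 × (+55) = +275 kJ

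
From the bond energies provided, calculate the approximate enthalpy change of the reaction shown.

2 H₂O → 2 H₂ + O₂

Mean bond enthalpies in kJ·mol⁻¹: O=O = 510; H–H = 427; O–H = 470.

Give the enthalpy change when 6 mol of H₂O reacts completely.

ΔH = +1548 kJ

Bonds broken (reactants):
  O–H: 4 × 470 = 1880
  Σ(broken) = 1880 kJ
Bonds formed (products):
  H–H: 2 × 427 = 854
  O=O: 1 × 510 = 510
  Σ(formed) = 1364 kJ
ΔH = Σ(broken) − Σ(formed) = 1880 − 1364 = +516 kJ
For 3× the reaction as written: 3 × (+516) = +1548 kJ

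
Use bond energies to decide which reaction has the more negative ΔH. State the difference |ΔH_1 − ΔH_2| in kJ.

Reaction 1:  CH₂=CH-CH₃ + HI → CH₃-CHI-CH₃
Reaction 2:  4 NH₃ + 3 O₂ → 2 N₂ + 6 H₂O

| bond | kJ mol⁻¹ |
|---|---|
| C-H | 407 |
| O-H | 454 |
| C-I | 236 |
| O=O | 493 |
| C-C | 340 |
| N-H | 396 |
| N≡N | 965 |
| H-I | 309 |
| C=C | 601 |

Reaction 2, by 1074 kJ

Reaction 1:
  Bonds broken (reactants):
    C-C: 1 × 340 = 340
    C-H: 6 × 407 = 2442
    C=C: 1 × 601 = 601
    H-I: 1 × 309 = 309
    Σ(broken) = 3692 kJ
  Bonds formed (products):
    C-C: 2 × 340 = 680
    C-H: 7 × 407 = 2849
    C-I: 1 × 236 = 236
    Σ(formed) = 3765 kJ
  ΔH_1 = 3692 − 3765 = −73 kJ
Reaction 2:
  Bonds broken (reactants):
    N-H: 12 × 396 = 4752
    O=O: 3 × 493 = 1479
    Σ(broken) = 6231 kJ
  Bonds formed (products):
    N≡N: 2 × 965 = 1930
    O-H: 12 × 454 = 5448
    Σ(formed) = 7378 kJ
  ΔH_2 = 6231 − 7378 = −1147 kJ
ΔH_1 − ΔH_2 = +1074 kJ, so reaction 2 has the more negative ΔH; |ΔH_1 − ΔH_2| = 1074 kJ.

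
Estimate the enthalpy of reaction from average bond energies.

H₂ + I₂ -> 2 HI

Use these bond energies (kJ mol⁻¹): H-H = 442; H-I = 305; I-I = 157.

ΔH ≈ −11 kJ

Bonds broken (reactants):
  H-H: 1 × 442 = 442
  I-I: 1 × 157 = 157
  Σ(broken) = 599 kJ
Bonds formed (products):
  H-I: 2 × 305 = 610
  Σ(formed) = 610 kJ
ΔH = Σ(broken) − Σ(formed) = 599 − 610 = −11 kJ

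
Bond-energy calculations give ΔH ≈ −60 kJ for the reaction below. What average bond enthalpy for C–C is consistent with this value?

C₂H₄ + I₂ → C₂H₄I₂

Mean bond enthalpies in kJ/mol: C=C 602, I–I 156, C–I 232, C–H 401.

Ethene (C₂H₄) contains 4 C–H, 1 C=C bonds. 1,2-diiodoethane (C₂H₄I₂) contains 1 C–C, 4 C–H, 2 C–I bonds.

Let D be the C–C bond energy.
Σ(broken) = 4×401 + 1×602 + 1×156 = 2362
Σ(formed) = 1×D + 4×401 + 2×232 = 2068 + D
ΔH = Σ(broken) − Σ(formed) = (2362) − (2068 + D) = +294 − D
Setting this equal to −60 kJ gives D = 354 kJ/mol.

D(C–C) ≈ 354 kJ/mol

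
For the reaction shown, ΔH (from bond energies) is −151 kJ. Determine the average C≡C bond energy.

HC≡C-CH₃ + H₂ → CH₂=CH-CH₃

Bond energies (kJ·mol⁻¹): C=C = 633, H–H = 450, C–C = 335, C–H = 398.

Let D be the C≡C bond energy.
Σ(broken) = 1×D + 1×335 + 4×398 + 1×450 = 2377 + D
Σ(formed) = 1×335 + 6×398 + 1×633 = 3356
ΔH = Σ(broken) − Σ(formed) = (2377 + D) − (3356) = −979 + D
Setting this equal to −151 kJ gives D = 828 kJ/mol.

D(C≡C) ≈ 828 kJ/mol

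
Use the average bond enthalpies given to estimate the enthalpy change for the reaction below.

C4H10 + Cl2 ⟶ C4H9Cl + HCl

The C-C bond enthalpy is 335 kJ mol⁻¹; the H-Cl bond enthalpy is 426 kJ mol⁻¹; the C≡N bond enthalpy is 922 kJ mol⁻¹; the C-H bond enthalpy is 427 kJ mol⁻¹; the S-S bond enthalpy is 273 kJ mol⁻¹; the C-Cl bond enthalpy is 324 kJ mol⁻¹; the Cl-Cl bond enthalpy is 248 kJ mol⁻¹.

ΔH ≈ −75 kJ

Bonds broken (reactants):
  C-C: 3 × 335 = 1005
  C-H: 10 × 427 = 4270
  Cl-Cl: 1 × 248 = 248
  Σ(broken) = 5523 kJ
Bonds formed (products):
  C-C: 3 × 335 = 1005
  C-Cl: 1 × 324 = 324
  C-H: 9 × 427 = 3843
  H-Cl: 1 × 426 = 426
  Σ(formed) = 5598 kJ
ΔH = Σ(broken) − Σ(formed) = 5523 − 5598 = −75 kJ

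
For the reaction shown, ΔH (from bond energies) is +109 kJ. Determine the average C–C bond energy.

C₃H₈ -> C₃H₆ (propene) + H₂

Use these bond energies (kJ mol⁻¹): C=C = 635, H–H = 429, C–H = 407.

Let D be the C–C bond energy.
Σ(broken) = 2×D + 8×407 = 3256 + 2D
Σ(formed) = 1×D + 6×407 + 1×635 + 1×429 = 3506 + D
ΔH = Σ(broken) − Σ(formed) = (3256 + 2D) − (3506 + D) = −250 + D
Setting this equal to +109 kJ gives D = 359 kJ/mol.

D(C–C) ≈ 359 kJ/mol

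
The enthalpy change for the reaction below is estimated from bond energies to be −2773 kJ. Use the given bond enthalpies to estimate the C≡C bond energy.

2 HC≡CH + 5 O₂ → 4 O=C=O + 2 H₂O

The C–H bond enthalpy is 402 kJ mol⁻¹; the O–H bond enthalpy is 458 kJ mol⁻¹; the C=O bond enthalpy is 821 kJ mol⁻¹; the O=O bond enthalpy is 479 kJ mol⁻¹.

D(C≡C) ≈ 812 kJ/mol

Let D be the C≡C bond energy.
Σ(broken) = 2×D + 4×402 + 5×479 = 4003 + 2D
Σ(formed) = 8×821 + 4×458 = 8400
ΔH = Σ(broken) − Σ(formed) = (4003 + 2D) − (8400) = −4397 + 2D
Setting this equal to −2773 kJ gives 2D = 1624, so D = 812 kJ/mol.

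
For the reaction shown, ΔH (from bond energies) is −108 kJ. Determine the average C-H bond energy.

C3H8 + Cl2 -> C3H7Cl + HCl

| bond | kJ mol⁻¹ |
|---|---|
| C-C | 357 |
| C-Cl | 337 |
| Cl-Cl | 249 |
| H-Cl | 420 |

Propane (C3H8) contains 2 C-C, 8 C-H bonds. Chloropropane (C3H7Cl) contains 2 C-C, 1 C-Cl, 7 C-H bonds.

D(C-H) ≈ 400 kJ/mol

Let D be the C-H bond energy.
Σ(broken) = 2×357 + 8×D + 1×249 = 963 + 8D
Σ(formed) = 2×357 + 1×337 + 7×D + 1×420 = 1471 + 7D
ΔH = Σ(broken) − Σ(formed) = (963 + 8D) − (1471 + 7D) = −508 + D
Setting this equal to −108 kJ gives D = 400 kJ/mol.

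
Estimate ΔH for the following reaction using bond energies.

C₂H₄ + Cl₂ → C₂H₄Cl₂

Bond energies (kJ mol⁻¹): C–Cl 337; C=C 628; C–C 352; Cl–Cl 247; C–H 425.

Bonds broken (reactants):
  C–H: 4 × 425 = 1700
  C=C: 1 × 628 = 628
  Cl–Cl: 1 × 247 = 247
  Σ(broken) = 2575 kJ
Bonds formed (products):
  C–C: 1 × 352 = 352
  C–Cl: 2 × 337 = 674
  C–H: 4 × 425 = 1700
  Σ(formed) = 2726 kJ
ΔH = Σ(broken) − Σ(formed) = 2575 − 2726 = −151 kJ

ΔH ≈ −151 kJ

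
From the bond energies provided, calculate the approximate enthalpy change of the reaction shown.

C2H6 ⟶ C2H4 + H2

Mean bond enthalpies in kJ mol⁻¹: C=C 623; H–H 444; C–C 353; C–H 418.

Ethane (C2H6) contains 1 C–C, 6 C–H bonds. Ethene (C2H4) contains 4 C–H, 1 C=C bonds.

Bonds broken (reactants):
  C–C: 1 × 353 = 353
  C–H: 6 × 418 = 2508
  Σ(broken) = 2861 kJ
Bonds formed (products):
  C–H: 4 × 418 = 1672
  C=C: 1 × 623 = 623
  H–H: 1 × 444 = 444
  Σ(formed) = 2739 kJ
ΔH = Σ(broken) − Σ(formed) = 2861 − 2739 = +122 kJ

ΔH ≈ +122 kJ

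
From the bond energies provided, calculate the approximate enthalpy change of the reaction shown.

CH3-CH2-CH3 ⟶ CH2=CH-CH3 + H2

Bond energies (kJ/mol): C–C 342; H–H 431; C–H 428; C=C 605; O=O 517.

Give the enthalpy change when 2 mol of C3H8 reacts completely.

ΔH = +324 kJ

Bonds broken (reactants):
  C–C: 2 × 342 = 684
  C–H: 8 × 428 = 3424
  Σ(broken) = 4108 kJ
Bonds formed (products):
  C–C: 1 × 342 = 342
  C–H: 6 × 428 = 2568
  C=C: 1 × 605 = 605
  H–H: 1 × 431 = 431
  Σ(formed) = 3946 kJ
ΔH = Σ(broken) − Σ(formed) = 4108 − 3946 = +162 kJ
For 2× the reaction as written: 2 × (+162) = +324 kJ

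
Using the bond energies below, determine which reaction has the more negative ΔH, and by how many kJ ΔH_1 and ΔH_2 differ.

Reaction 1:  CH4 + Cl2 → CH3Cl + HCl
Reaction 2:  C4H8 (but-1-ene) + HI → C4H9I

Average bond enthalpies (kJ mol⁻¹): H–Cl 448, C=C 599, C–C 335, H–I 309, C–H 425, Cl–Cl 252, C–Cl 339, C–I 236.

Reaction 1:
  Bonds broken (reactants):
    C–H: 4 × 425 = 1700
    Cl–Cl: 1 × 252 = 252
    Σ(broken) = 1952 kJ
  Bonds formed (products):
    C–Cl: 1 × 339 = 339
    C–H: 3 × 425 = 1275
    H–Cl: 1 × 448 = 448
    Σ(formed) = 2062 kJ
  ΔH_1 = 1952 − 2062 = −110 kJ
Reaction 2:
  Bonds broken (reactants):
    C–C: 2 × 335 = 670
    C–H: 8 × 425 = 3400
    C=C: 1 × 599 = 599
    H–I: 1 × 309 = 309
    Σ(broken) = 4978 kJ
  Bonds formed (products):
    C–C: 3 × 335 = 1005
    C–H: 9 × 425 = 3825
    C–I: 1 × 236 = 236
    Σ(formed) = 5066 kJ
  ΔH_2 = 4978 − 5066 = −88 kJ
ΔH_1 − ΔH_2 = −22 kJ, so reaction 1 has the more negative ΔH; |ΔH_1 − ΔH_2| = 22 kJ.

Reaction 1, by 22 kJ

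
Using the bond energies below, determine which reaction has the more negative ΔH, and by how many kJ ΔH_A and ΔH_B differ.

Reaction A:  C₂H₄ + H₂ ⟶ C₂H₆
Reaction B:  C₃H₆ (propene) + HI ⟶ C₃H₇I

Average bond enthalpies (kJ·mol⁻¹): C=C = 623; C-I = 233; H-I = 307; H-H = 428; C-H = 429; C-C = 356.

Reaction A, by 75 kJ

Reaction A:
  Bonds broken (reactants):
    C-H: 4 × 429 = 1716
    C=C: 1 × 623 = 623
    H-H: 1 × 428 = 428
    Σ(broken) = 2767 kJ
  Bonds formed (products):
    C-C: 1 × 356 = 356
    C-H: 6 × 429 = 2574
    Σ(formed) = 2930 kJ
  ΔH_A = 2767 − 2930 = −163 kJ
Reaction B:
  Bonds broken (reactants):
    C-C: 1 × 356 = 356
    C-H: 6 × 429 = 2574
    C=C: 1 × 623 = 623
    H-I: 1 × 307 = 307
    Σ(broken) = 3860 kJ
  Bonds formed (products):
    C-C: 2 × 356 = 712
    C-H: 7 × 429 = 3003
    C-I: 1 × 233 = 233
    Σ(formed) = 3948 kJ
  ΔH_B = 3860 − 3948 = −88 kJ
ΔH_A − ΔH_B = −75 kJ, so reaction A has the more negative ΔH; |ΔH_A − ΔH_B| = 75 kJ.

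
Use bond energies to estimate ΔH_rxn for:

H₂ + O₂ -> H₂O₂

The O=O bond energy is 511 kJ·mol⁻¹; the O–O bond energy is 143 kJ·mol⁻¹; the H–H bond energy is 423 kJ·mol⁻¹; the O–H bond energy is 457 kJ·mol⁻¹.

ΔH ≈ −123 kJ

Bonds broken (reactants):
  H–H: 1 × 423 = 423
  O=O: 1 × 511 = 511
  Σ(broken) = 934 kJ
Bonds formed (products):
  O–H: 2 × 457 = 914
  O–O: 1 × 143 = 143
  Σ(formed) = 1057 kJ
ΔH = Σ(broken) − Σ(formed) = 934 − 1057 = −123 kJ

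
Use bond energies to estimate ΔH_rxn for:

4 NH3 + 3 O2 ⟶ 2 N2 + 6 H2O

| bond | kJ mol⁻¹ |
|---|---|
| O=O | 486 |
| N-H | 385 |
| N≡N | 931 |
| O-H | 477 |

Bonds broken (reactants):
  N-H: 12 × 385 = 4620
  O=O: 3 × 486 = 1458
  Σ(broken) = 6078 kJ
Bonds formed (products):
  N≡N: 2 × 931 = 1862
  O-H: 12 × 477 = 5724
  Σ(formed) = 7586 kJ
ΔH = Σ(broken) − Σ(formed) = 6078 − 7586 = −1508 kJ

ΔH ≈ −1508 kJ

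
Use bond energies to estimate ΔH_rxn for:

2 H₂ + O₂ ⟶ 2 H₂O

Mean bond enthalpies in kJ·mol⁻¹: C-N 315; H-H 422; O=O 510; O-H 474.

ΔH ≈ −542 kJ

Bonds broken (reactants):
  H-H: 2 × 422 = 844
  O=O: 1 × 510 = 510
  Σ(broken) = 1354 kJ
Bonds formed (products):
  O-H: 4 × 474 = 1896
  Σ(formed) = 1896 kJ
ΔH = Σ(broken) − Σ(formed) = 1354 − 1896 = −542 kJ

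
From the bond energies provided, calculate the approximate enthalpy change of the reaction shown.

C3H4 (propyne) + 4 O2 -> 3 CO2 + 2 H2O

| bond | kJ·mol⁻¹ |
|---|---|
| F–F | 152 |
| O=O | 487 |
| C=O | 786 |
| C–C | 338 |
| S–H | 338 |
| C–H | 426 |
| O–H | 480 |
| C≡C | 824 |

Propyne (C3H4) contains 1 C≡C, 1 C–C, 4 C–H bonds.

Bonds broken (reactants):
  C≡C: 1 × 824 = 824
  C–C: 1 × 338 = 338
  C–H: 4 × 426 = 1704
  O=O: 4 × 487 = 1948
  Σ(broken) = 4814 kJ
Bonds formed (products):
  C=O: 6 × 786 = 4716
  O–H: 4 × 480 = 1920
  Σ(formed) = 6636 kJ
ΔH = Σ(broken) − Σ(formed) = 4814 − 6636 = −1822 kJ

ΔH ≈ −1822 kJ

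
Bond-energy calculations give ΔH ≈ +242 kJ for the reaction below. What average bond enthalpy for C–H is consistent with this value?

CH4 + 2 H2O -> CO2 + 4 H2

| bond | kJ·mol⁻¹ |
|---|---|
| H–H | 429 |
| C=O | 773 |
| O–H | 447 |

D(C–H) ≈ 429 kJ/mol

Let D be the C–H bond energy.
Σ(broken) = 4×D + 4×447 = 1788 + 4D
Σ(formed) = 2×773 + 4×429 = 3262
ΔH = Σ(broken) − Σ(formed) = (1788 + 4D) − (3262) = −1474 + 4D
Setting this equal to +242 kJ gives 4D = 1716, so D = 429 kJ/mol.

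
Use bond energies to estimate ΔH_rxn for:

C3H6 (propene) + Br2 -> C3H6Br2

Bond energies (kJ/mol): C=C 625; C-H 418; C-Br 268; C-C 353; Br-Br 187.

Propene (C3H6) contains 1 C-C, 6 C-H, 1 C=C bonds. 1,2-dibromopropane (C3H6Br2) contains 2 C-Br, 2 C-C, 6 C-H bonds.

ΔH ≈ −77 kJ

Bonds broken (reactants):
  Br-Br: 1 × 187 = 187
  C-C: 1 × 353 = 353
  C-H: 6 × 418 = 2508
  C=C: 1 × 625 = 625
  Σ(broken) = 3673 kJ
Bonds formed (products):
  C-Br: 2 × 268 = 536
  C-C: 2 × 353 = 706
  C-H: 6 × 418 = 2508
  Σ(formed) = 3750 kJ
ΔH = Σ(broken) − Σ(formed) = 3673 − 3750 = −77 kJ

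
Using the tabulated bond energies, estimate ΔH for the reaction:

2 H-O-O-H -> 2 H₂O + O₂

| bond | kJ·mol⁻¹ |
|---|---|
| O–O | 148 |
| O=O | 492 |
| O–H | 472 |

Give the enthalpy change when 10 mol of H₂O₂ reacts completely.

ΔH = −980 kJ

Bonds broken (reactants):
  O–H: 4 × 472 = 1888
  O–O: 2 × 148 = 296
  Σ(broken) = 2184 kJ
Bonds formed (products):
  O–H: 4 × 472 = 1888
  O=O: 1 × 492 = 492
  Σ(formed) = 2380 kJ
ΔH = Σ(broken) − Σ(formed) = 2184 − 2380 = −196 kJ
For 5× the reaction as written: 5 × (−196) = −980 kJ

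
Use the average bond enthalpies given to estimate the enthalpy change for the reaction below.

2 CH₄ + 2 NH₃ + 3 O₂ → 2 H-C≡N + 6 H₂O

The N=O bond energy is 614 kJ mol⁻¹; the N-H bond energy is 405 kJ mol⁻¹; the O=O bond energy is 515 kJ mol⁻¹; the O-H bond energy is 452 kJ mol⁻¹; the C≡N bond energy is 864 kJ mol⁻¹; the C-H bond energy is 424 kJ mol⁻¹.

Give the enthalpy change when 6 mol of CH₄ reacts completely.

ΔH = −1899 kJ

Bonds broken (reactants):
  C-H: 8 × 424 = 3392
  N-H: 6 × 405 = 2430
  O=O: 3 × 515 = 1545
  Σ(broken) = 7367 kJ
Bonds formed (products):
  C≡N: 2 × 864 = 1728
  C-H: 2 × 424 = 848
  O-H: 12 × 452 = 5424
  Σ(formed) = 8000 kJ
ΔH = Σ(broken) − Σ(formed) = 7367 − 8000 = −633 kJ
For 3× the reaction as written: 3 × (−633) = −1899 kJ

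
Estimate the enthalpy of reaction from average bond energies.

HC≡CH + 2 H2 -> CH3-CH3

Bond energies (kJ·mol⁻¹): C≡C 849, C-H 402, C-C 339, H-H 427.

Bonds broken (reactants):
  C≡C: 1 × 849 = 849
  C-H: 2 × 402 = 804
  H-H: 2 × 427 = 854
  Σ(broken) = 2507 kJ
Bonds formed (products):
  C-C: 1 × 339 = 339
  C-H: 6 × 402 = 2412
  Σ(formed) = 2751 kJ
ΔH = Σ(broken) − Σ(formed) = 2507 − 2751 = −244 kJ

ΔH ≈ −244 kJ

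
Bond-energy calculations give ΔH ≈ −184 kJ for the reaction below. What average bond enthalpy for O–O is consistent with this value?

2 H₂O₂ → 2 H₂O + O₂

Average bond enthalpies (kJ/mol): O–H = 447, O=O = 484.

D(O–O) ≈ 150 kJ/mol

Let D be the O–O bond energy.
Σ(broken) = 4×447 + 2×D = 1788 + 2D
Σ(formed) = 4×447 + 1×484 = 2272
ΔH = Σ(broken) − Σ(formed) = (1788 + 2D) − (2272) = −484 + 2D
Setting this equal to −184 kJ gives 2D = 300, so D = 150 kJ/mol.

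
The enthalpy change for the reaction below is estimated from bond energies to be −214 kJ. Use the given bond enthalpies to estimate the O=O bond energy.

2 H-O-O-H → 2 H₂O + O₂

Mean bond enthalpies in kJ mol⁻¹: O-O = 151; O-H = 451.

D(O=O) ≈ 516 kJ/mol

Let D be the O=O bond energy.
Σ(broken) = 4×451 + 2×151 = 2106
Σ(formed) = 4×451 + 1×D = 1804 + D
ΔH = Σ(broken) − Σ(formed) = (2106) − (1804 + D) = +302 − D
Setting this equal to −214 kJ gives D = 516 kJ/mol.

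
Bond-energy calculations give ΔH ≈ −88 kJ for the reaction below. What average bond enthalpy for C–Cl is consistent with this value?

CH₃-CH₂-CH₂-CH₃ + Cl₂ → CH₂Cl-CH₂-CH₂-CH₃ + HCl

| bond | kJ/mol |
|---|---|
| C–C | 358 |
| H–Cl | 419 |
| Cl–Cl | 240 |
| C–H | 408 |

D(C–Cl) ≈ 317 kJ/mol

Let D be the C–Cl bond energy.
Σ(broken) = 3×358 + 10×408 + 1×240 = 5394
Σ(formed) = 3×358 + 1×D + 9×408 + 1×419 = 5165 + D
ΔH = Σ(broken) − Σ(formed) = (5394) − (5165 + D) = +229 − D
Setting this equal to −88 kJ gives D = 317 kJ/mol.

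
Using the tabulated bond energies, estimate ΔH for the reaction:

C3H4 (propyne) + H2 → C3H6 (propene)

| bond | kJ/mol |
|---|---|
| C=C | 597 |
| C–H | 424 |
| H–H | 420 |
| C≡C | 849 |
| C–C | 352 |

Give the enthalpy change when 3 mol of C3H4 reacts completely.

ΔH = −528 kJ

Bonds broken (reactants):
  C≡C: 1 × 849 = 849
  C–C: 1 × 352 = 352
  C–H: 4 × 424 = 1696
  H–H: 1 × 420 = 420
  Σ(broken) = 3317 kJ
Bonds formed (products):
  C–C: 1 × 352 = 352
  C–H: 6 × 424 = 2544
  C=C: 1 × 597 = 597
  Σ(formed) = 3493 kJ
ΔH = Σ(broken) − Σ(formed) = 3317 − 3493 = −176 kJ
For 3× the reaction as written: 3 × (−176) = −528 kJ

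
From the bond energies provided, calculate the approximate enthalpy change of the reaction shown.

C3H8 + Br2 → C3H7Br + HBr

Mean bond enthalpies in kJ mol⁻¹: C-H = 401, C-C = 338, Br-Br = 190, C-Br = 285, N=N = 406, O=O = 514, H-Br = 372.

ΔH ≈ −66 kJ

Bonds broken (reactants):
  Br-Br: 1 × 190 = 190
  C-C: 2 × 338 = 676
  C-H: 8 × 401 = 3208
  Σ(broken) = 4074 kJ
Bonds formed (products):
  C-Br: 1 × 285 = 285
  C-C: 2 × 338 = 676
  C-H: 7 × 401 = 2807
  H-Br: 1 × 372 = 372
  Σ(formed) = 4140 kJ
ΔH = Σ(broken) − Σ(formed) = 4074 − 4140 = −66 kJ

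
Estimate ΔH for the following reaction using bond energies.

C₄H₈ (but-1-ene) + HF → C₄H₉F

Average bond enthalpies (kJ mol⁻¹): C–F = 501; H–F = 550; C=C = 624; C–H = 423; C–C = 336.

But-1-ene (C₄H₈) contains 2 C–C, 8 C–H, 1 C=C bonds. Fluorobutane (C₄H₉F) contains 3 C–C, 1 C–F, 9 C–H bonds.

ΔH ≈ −86 kJ

Bonds broken (reactants):
  C–C: 2 × 336 = 672
  C–H: 8 × 423 = 3384
  C=C: 1 × 624 = 624
  H–F: 1 × 550 = 550
  Σ(broken) = 5230 kJ
Bonds formed (products):
  C–C: 3 × 336 = 1008
  C–F: 1 × 501 = 501
  C–H: 9 × 423 = 3807
  Σ(formed) = 5316 kJ
ΔH = Σ(broken) − Σ(formed) = 5230 − 5316 = −86 kJ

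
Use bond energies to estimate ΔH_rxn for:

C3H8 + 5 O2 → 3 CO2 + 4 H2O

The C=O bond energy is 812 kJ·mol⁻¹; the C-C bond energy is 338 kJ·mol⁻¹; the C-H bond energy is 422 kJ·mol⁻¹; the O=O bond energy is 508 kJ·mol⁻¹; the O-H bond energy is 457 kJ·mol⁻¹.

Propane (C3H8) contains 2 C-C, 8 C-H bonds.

Bonds broken (reactants):
  C-C: 2 × 338 = 676
  C-H: 8 × 422 = 3376
  O=O: 5 × 508 = 2540
  Σ(broken) = 6592 kJ
Bonds formed (products):
  C=O: 6 × 812 = 4872
  O-H: 8 × 457 = 3656
  Σ(formed) = 8528 kJ
ΔH = Σ(broken) − Σ(formed) = 6592 − 8528 = −1936 kJ

ΔH ≈ −1936 kJ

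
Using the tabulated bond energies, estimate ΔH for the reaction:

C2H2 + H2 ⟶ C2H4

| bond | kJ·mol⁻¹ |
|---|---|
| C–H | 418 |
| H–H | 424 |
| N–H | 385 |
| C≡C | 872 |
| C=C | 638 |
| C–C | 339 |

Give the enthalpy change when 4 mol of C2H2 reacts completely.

ΔH = −712 kJ

Bonds broken (reactants):
  C≡C: 1 × 872 = 872
  C–H: 2 × 418 = 836
  H–H: 1 × 424 = 424
  Σ(broken) = 2132 kJ
Bonds formed (products):
  C–H: 4 × 418 = 1672
  C=C: 1 × 638 = 638
  Σ(formed) = 2310 kJ
ΔH = Σ(broken) − Σ(formed) = 2132 − 2310 = −178 kJ
For 4× the reaction as written: 4 × (−178) = −712 kJ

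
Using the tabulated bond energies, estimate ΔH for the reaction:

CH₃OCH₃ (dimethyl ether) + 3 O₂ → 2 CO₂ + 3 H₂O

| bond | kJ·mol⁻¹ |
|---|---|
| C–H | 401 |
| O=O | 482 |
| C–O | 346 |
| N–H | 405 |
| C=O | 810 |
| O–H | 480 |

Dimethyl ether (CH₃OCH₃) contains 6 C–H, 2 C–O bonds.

Bonds broken (reactants):
  C–H: 6 × 401 = 2406
  C–O: 2 × 346 = 692
  O=O: 3 × 482 = 1446
  Σ(broken) = 4544 kJ
Bonds formed (products):
  C=O: 4 × 810 = 3240
  O–H: 6 × 480 = 2880
  Σ(formed) = 6120 kJ
ΔH = Σ(broken) − Σ(formed) = 4544 − 6120 = −1576 kJ

ΔH ≈ −1576 kJ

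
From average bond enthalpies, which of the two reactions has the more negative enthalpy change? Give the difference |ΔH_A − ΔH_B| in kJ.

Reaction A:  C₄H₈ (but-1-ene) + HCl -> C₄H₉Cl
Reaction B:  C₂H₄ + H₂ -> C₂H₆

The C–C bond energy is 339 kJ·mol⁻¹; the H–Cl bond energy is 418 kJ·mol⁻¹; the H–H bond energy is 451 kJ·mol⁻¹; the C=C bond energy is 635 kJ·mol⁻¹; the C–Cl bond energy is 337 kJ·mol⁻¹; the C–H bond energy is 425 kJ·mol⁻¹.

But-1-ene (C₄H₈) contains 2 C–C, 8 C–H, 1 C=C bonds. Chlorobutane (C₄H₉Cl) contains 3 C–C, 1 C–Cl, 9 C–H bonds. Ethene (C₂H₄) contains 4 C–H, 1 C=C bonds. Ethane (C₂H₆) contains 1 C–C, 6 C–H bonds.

Reaction B, by 55 kJ

Reaction A:
  Bonds broken (reactants):
    C–C: 2 × 339 = 678
    C–H: 8 × 425 = 3400
    C=C: 1 × 635 = 635
    H–Cl: 1 × 418 = 418
    Σ(broken) = 5131 kJ
  Bonds formed (products):
    C–C: 3 × 339 = 1017
    C–Cl: 1 × 337 = 337
    C–H: 9 × 425 = 3825
    Σ(formed) = 5179 kJ
  ΔH_A = 5131 − 5179 = −48 kJ
Reaction B:
  Bonds broken (reactants):
    C–H: 4 × 425 = 1700
    C=C: 1 × 635 = 635
    H–H: 1 × 451 = 451
    Σ(broken) = 2786 kJ
  Bonds formed (products):
    C–C: 1 × 339 = 339
    C–H: 6 × 425 = 2550
    Σ(formed) = 2889 kJ
  ΔH_B = 2786 − 2889 = −103 kJ
ΔH_A − ΔH_B = +55 kJ, so reaction B has the more negative ΔH; |ΔH_A − ΔH_B| = 55 kJ.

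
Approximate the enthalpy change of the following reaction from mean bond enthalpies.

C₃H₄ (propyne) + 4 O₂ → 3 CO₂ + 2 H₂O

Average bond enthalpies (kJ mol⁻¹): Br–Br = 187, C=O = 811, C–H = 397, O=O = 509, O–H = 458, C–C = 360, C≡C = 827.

Bonds broken (reactants):
  C≡C: 1 × 827 = 827
  C–C: 1 × 360 = 360
  C–H: 4 × 397 = 1588
  O=O: 4 × 509 = 2036
  Σ(broken) = 4811 kJ
Bonds formed (products):
  C=O: 6 × 811 = 4866
  O–H: 4 × 458 = 1832
  Σ(formed) = 6698 kJ
ΔH = Σ(broken) − Σ(formed) = 4811 − 6698 = −1887 kJ

ΔH ≈ −1887 kJ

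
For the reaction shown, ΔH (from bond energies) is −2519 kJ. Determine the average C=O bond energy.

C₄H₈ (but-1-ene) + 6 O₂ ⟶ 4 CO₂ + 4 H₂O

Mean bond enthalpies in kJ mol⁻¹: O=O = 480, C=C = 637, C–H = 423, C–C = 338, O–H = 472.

D(C=O) ≈ 790 kJ/mol

Let D be the C=O bond energy.
Σ(broken) = 2×338 + 8×423 + 1×637 + 6×480 = 7577
Σ(formed) = 8×D + 8×472 = 3776 + 8D
ΔH = Σ(broken) − Σ(formed) = (7577) − (3776 + 8D) = +3801 − 8D
Setting this equal to −2519 kJ gives 8D = 6320, so D = 790 kJ/mol.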